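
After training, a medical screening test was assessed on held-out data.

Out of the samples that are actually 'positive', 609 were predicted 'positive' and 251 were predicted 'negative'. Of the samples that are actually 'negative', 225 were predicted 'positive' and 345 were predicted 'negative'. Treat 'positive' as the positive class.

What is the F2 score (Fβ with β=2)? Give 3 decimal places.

0.712

Fβ = (1+β²)·TP / ((1+β²)·TP + β²·FN + FP), with β²=4
= 5·609 / (5·609 + 4·251 + 225) = 0.712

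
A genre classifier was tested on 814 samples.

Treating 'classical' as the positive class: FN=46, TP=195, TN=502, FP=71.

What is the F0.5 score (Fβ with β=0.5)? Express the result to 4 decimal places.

0.7471

Fβ = (1+β²)·TP / ((1+β²)·TP + β²·FN + FP), with β²=1/4
= 1.25·195 / (1.25·195 + 0.25·46 + 71) = 0.7471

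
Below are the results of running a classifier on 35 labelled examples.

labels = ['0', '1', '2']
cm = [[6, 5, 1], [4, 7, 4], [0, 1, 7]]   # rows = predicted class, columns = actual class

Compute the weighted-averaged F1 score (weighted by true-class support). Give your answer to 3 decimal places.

0.582

Per-class F1 score (2·TP/(2·TP+FP+FN)):
  0: TP=6, FP=5+1=6, FN=4+0=4 → 12/22 = 0.5455
  1: TP=7, FP=4+4=8, FN=5+1=6 → 14/28 = 0.5000
  2: TP=7, FP=0+1=1, FN=1+4=5 → 14/20 = 0.7000
Weighted-F1 score = Σ (supportᵢ/N)·F1 scoreᵢ with N=35: (10/35)·0.5455 + (13/35)·0.5000 + (12/35)·0.7000 = 0.582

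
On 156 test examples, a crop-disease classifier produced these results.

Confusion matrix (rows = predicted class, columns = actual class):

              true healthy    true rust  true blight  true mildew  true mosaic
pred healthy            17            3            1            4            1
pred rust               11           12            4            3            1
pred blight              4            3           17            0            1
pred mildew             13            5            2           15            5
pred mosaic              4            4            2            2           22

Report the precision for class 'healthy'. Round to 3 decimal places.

precision = TP/(TP+FP).
healthy: TP=17, FP=3+1+4+1=9 → 17/26 = 0.6538

0.654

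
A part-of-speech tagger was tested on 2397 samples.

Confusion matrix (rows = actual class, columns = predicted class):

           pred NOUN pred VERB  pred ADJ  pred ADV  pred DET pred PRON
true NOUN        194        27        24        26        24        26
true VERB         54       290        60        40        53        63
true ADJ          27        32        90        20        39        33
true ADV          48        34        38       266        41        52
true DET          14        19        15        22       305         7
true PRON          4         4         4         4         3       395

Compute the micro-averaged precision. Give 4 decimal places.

Micro-averaging pools counts across classes: ΣTP=1540, ΣFP=857, ΣFN=857.
Micro-precision = TP/(TP+FP) on pooled counts = 0.6425 (equals overall accuracy in single-label multiclass).

0.6425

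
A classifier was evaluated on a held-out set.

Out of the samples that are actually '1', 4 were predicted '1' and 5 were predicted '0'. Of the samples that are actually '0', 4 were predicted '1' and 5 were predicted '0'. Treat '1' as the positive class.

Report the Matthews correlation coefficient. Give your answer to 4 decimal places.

MCC = (TP·TN − FP·FN) / √((TP+FP)(TP+FN)(TN+FP)(TN+FN))
Numerator = 4·5 − 4·5 = 0
Denominator = √(8·9·9·10) = √6480 = 80.4984
MCC = 0 / 80.4984 = 0.0000

0.0000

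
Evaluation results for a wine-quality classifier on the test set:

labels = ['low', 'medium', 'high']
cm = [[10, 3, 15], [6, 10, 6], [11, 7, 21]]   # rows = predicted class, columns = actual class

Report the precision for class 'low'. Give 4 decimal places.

0.3571

Treat 'low' as positive and all other classes as negative.
precision = TP/(TP+FP).
low: TP=10, FP=3+15=18 → 10/28 = 0.35714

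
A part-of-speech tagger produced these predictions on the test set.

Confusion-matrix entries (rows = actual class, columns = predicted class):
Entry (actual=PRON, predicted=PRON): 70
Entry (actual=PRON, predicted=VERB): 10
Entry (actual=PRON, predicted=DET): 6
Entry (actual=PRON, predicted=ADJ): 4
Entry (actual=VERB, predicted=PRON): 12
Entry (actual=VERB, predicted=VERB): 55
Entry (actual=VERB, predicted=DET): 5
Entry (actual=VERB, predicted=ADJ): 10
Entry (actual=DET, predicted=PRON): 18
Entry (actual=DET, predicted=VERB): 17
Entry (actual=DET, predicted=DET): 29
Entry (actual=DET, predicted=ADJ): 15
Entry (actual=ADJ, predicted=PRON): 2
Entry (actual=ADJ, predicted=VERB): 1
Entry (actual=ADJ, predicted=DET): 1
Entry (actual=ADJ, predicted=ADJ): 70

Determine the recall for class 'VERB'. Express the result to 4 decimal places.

Treat 'VERB' as positive and all other classes as negative.
recall = TP/(TP+FN).
VERB: TP=55, FN=12+5+10=27 → 55/82 = 0.67073

0.6707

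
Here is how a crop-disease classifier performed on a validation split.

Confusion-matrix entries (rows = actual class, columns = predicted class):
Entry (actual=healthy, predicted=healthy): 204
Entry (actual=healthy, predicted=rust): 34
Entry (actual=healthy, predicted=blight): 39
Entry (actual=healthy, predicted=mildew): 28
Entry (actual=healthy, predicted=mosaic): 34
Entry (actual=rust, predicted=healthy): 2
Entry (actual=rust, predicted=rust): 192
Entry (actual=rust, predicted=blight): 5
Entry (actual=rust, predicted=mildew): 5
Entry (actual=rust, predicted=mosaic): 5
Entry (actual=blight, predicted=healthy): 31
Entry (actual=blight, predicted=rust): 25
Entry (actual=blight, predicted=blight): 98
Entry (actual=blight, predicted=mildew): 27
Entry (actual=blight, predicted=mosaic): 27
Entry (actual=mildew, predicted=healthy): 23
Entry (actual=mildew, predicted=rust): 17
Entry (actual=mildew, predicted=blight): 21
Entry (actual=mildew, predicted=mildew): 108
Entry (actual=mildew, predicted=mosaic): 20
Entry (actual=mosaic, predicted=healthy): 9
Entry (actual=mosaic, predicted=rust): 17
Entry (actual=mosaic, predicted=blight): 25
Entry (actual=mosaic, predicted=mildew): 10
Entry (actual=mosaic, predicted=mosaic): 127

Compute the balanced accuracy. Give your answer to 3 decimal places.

0.648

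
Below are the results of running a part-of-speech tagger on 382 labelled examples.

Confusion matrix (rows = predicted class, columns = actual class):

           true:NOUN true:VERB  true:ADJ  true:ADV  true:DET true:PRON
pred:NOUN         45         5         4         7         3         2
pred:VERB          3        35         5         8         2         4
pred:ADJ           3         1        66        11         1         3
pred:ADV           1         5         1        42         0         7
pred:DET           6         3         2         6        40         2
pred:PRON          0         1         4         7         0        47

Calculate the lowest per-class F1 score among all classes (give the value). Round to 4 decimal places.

Per-class F1 score (2·TP/(2·TP+FP+FN)):
  NOUN: TP=45, FP=5+4+7+3+2=21, FN=3+3+1+6+0=13 → 90/124 = 0.72581
  VERB: TP=35, FP=3+5+8+2+4=22, FN=5+1+5+3+1=15 → 70/107 = 0.65421
  ADJ: TP=66, FP=3+1+11+1+3=19, FN=4+5+1+2+4=16 → 132/167 = 0.79042
  ADV: TP=42, FP=1+5+1+0+7=14, FN=7+8+11+6+7=39 → 84/137 = 0.61314
  DET: TP=40, FP=6+3+2+6+2=19, FN=3+2+1+0+0=6 → 80/105 = 0.76190
  PRON: TP=47, FP=0+1+4+7+0=12, FN=2+4+3+7+2=18 → 94/124 = 0.75806
Lowest is class 'ADV' with F1 score = 0.6131.

0.6131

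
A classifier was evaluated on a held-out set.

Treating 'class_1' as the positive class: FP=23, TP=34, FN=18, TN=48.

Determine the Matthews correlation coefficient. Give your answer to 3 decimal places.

0.327

MCC = (TP·TN − FP·FN) / √((TP+FP)(TP+FN)(TN+FP)(TN+FN))
Numerator = 34·48 − 23·18 = 1218
Denominator = √(57·52·71·66) = √13889304 = 3726.8357
MCC = 1218 / 3726.8357 = 0.327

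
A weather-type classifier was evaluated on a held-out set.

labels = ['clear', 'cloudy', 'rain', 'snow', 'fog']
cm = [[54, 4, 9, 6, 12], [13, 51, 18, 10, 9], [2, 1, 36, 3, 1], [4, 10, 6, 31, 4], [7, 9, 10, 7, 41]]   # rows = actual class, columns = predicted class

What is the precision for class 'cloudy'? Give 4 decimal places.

0.6800

precision = TP/(TP+FP).
cloudy: TP=51, FP=4+1+10+9=24 → 51/75 = 0.68000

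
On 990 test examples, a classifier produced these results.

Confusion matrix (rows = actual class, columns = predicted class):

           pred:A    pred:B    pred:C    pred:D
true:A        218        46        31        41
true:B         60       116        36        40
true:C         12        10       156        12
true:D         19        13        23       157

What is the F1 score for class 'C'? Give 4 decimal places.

One-vs-rest for 'C': TP = diagonal; FP = other classes predicted 'C'; FN = 'C' predicted as other.
F1 score = 2·TP/(2·TP+FP+FN).
C: TP=156, FP=31+36+23=90, FN=12+10+12=34 → 312/436 = 0.71560

0.7156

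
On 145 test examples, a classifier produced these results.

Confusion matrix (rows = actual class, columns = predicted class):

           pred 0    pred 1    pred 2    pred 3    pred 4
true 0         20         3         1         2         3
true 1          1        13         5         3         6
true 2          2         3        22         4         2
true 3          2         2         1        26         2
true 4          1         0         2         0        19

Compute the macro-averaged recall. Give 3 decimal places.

0.694

Per-class recall (TP/(TP+FN)):
  0: TP=20, FN=3+1+2+3=9 → 20/29 = 0.6897
  1: TP=13, FN=1+5+3+6=15 → 13/28 = 0.4643
  2: TP=22, FN=2+3+4+2=11 → 22/33 = 0.6667
  3: TP=26, FN=2+2+1+2=7 → 26/33 = 0.7879
  4: TP=19, FN=1+0+2+0=3 → 19/22 = 0.8636
Macro-recall = mean = (0.6897 + 0.4643 + 0.6667 + 0.7879 + 0.8636) / 5 = 0.694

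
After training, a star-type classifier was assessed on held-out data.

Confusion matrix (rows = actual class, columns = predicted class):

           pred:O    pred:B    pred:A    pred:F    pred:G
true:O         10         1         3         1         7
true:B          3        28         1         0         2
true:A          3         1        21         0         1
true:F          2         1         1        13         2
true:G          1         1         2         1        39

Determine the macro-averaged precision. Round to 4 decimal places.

Per-class precision (TP/(TP+FP)):
  O: TP=10, FP=3+3+2+1=9 → 10/19 = 0.52632
  B: TP=28, FP=1+1+1+1=4 → 28/32 = 0.87500
  A: TP=21, FP=3+1+1+2=7 → 21/28 = 0.75000
  F: TP=13, FP=1+0+0+1=2 → 13/15 = 0.86667
  G: TP=39, FP=7+2+1+2=12 → 39/51 = 0.76471
Macro-precision = mean = (0.52632 + 0.87500 + 0.75000 + 0.86667 + 0.76471) / 5 = 0.7565

0.7565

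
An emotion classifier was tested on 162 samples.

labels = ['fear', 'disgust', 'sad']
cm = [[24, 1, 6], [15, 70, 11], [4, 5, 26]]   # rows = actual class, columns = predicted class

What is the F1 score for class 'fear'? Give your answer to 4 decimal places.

Treat 'fear' as positive and all other classes as negative.
F1 score = 2·TP/(2·TP+FP+FN).
fear: TP=24, FP=15+4=19, FN=1+6=7 → 48/74 = 0.64865

0.6486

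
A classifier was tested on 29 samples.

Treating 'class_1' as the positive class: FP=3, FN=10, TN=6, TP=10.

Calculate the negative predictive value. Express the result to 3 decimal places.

0.375

NPV = TN/(TN+FN) = 6/(6+10) = 0.375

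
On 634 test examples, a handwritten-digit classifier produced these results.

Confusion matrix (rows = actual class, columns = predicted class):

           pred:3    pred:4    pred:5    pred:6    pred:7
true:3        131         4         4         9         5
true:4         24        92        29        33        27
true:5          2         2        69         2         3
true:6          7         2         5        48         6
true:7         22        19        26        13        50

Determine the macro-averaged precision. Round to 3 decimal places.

0.601

Per-class precision (TP/(TP+FP)):
  3: TP=131, FP=24+2+7+22=55 → 131/186 = 0.7043
  4: TP=92, FP=4+2+2+19=27 → 92/119 = 0.7731
  5: TP=69, FP=4+29+5+26=64 → 69/133 = 0.5188
  6: TP=48, FP=9+33+2+13=57 → 48/105 = 0.4571
  7: TP=50, FP=5+27+3+6=41 → 50/91 = 0.5495
Macro-precision = mean = (0.7043 + 0.7731 + 0.5188 + 0.4571 + 0.5495) / 5 = 0.601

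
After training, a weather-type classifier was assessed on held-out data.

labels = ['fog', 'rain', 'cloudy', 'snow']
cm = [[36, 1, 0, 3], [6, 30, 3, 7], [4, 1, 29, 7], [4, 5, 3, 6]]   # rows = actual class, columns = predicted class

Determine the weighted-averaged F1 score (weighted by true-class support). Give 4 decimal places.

0.7021

Per-class F1 score (2·TP/(2·TP+FP+FN)):
  fog: TP=36, FP=6+4+4=14, FN=1+0+3=4 → 72/90 = 0.80000
  rain: TP=30, FP=1+1+5=7, FN=6+3+7=16 → 60/83 = 0.72289
  cloudy: TP=29, FP=0+3+3=6, FN=4+1+7=12 → 58/76 = 0.76316
  snow: TP=6, FP=3+7+7=17, FN=4+5+3=12 → 12/41 = 0.29268
Weighted-F1 score = Σ (supportᵢ/N)·F1 scoreᵢ with N=145: (40/145)·0.80000 + (46/145)·0.72289 + (41/145)·0.76316 + (18/145)·0.29268 = 0.7021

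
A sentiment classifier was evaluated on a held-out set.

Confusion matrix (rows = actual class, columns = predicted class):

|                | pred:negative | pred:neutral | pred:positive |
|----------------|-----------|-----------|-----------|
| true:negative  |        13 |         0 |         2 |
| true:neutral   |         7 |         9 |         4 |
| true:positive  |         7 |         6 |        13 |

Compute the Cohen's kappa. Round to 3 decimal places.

Observed agreement pₒ = trace/N = 35/61 = 0.5738
Expected agreement pₑ = Σ (rowᵢ·colᵢ)/N² = (15·27 + 20·15 + 26·19)/61² = 0.3222
κ = (pₒ − pₑ)/(1 − pₑ) = (0.5738 − 0.3222)/(1 − 0.3222) = 0.371

0.371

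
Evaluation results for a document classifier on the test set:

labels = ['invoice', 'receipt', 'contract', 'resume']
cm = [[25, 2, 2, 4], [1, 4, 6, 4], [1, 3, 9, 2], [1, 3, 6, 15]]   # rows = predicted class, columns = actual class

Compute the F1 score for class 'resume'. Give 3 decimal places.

F1 score = 2·TP/(2·TP+FP+FN).
resume: TP=15, FP=1+3+6=10, FN=4+4+2=10 → 30/50 = 0.6000

0.600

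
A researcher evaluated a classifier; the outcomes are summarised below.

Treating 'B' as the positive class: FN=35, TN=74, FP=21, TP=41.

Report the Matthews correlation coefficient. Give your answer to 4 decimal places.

MCC = (TP·TN − FP·FN) / √((TP+FP)(TP+FN)(TN+FP)(TN+FN))
Numerator = 41·74 − 21·35 = 2299
Denominator = √(62·76·95·109) = √48792760 = 6985.1815
MCC = 2299 / 6985.1815 = 0.3291

0.3291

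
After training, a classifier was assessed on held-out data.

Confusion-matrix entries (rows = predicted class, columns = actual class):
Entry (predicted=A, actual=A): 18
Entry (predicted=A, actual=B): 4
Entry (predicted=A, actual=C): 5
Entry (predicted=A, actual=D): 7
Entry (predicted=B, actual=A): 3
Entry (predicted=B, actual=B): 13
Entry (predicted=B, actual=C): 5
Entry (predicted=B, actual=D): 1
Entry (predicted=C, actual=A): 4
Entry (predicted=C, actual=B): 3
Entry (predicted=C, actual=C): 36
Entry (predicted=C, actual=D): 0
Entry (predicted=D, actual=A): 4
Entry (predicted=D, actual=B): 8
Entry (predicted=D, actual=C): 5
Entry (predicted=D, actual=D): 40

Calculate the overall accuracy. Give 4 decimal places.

Accuracy = trace / total = (18+13+36+40=107) / 156 = 107/156 = 0.6859

0.6859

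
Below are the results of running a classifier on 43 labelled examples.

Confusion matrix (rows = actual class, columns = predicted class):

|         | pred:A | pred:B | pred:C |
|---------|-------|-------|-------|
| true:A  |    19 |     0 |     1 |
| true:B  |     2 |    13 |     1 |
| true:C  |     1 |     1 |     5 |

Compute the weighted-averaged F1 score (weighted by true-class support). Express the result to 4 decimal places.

0.8596

Per-class F1 score (2·TP/(2·TP+FP+FN)):
  A: TP=19, FP=2+1=3, FN=0+1=1 → 38/42 = 0.90476
  B: TP=13, FP=0+1=1, FN=2+1=3 → 26/30 = 0.86667
  C: TP=5, FP=1+1=2, FN=1+1=2 → 10/14 = 0.71429
Weighted-F1 score = Σ (supportᵢ/N)·F1 scoreᵢ with N=43: (20/43)·0.90476 + (16/43)·0.86667 + (7/43)·0.71429 = 0.8596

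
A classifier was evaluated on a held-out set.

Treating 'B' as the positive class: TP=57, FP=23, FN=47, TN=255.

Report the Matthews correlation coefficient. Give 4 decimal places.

0.5091

MCC = (TP·TN − FP·FN) / √((TP+FP)(TP+FN)(TN+FP)(TN+FN))
Numerator = 57·255 − 23·47 = 13454
Denominator = √(80·104·278·302) = √698513920 = 26429.4139
MCC = 13454 / 26429.4139 = 0.5091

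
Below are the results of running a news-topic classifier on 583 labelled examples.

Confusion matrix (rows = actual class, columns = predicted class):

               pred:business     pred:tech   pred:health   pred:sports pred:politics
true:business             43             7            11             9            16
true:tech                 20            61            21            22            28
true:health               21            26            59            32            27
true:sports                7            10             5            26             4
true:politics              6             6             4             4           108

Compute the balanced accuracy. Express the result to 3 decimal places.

0.521

Balanced accuracy = mean of per-class recall.
  business: recall = 43/86 = 0.5000
  tech: recall = 61/152 = 0.4013
  health: recall = 59/165 = 0.3576
  sports: recall = 26/52 = 0.5000
  politics: recall = 108/128 = 0.8438
Mean = (0.5000 + 0.4013 + 0.3576 + 0.5000 + 0.8438) / 5 = 0.521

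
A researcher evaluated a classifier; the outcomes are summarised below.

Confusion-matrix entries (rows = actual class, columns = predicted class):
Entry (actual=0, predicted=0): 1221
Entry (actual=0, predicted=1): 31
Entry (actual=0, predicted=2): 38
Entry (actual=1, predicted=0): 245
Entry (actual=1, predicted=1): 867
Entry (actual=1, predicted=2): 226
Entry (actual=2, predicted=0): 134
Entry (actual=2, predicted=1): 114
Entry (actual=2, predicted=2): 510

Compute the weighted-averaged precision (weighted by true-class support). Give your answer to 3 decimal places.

Per-class precision (TP/(TP+FP)):
  0: TP=1221, FP=245+134=379 → 1221/1600 = 0.7631
  1: TP=867, FP=31+114=145 → 867/1012 = 0.8567
  2: TP=510, FP=38+226=264 → 510/774 = 0.6589
Weighted-precision = Σ (supportᵢ/N)·precisionᵢ with N=3386: (1290/3386)·0.7631 + (1338/3386)·0.8567 + (758/3386)·0.6589 = 0.777

0.777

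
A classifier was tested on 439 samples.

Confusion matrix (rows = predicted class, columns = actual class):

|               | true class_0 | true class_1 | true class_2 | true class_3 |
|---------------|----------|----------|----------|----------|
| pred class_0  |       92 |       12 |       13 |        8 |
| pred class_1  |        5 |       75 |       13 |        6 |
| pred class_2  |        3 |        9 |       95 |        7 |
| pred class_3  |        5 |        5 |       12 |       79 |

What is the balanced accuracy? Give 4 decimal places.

0.7808

Balanced accuracy = mean of per-class recall.
  class_0: recall = 92/105 = 0.87619
  class_1: recall = 75/101 = 0.74257
  class_2: recall = 95/133 = 0.71429
  class_3: recall = 79/100 = 0.79000
Mean = (0.87619 + 0.74257 + 0.71429 + 0.79000) / 4 = 0.7808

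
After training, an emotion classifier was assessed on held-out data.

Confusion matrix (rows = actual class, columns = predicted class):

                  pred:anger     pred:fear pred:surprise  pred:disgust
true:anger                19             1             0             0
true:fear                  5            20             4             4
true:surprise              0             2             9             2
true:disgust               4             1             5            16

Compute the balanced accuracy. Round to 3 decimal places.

0.716

Balanced accuracy = mean of per-class recall.
  anger: recall = 19/20 = 0.9500
  fear: recall = 20/33 = 0.6061
  surprise: recall = 9/13 = 0.6923
  disgust: recall = 16/26 = 0.6154
Mean = (0.9500 + 0.6061 + 0.6923 + 0.6154) / 4 = 0.716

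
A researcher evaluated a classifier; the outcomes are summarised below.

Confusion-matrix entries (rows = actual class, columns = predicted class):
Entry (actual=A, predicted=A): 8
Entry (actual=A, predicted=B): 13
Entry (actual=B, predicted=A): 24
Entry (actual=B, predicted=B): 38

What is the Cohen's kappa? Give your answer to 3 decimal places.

Observed agreement pₒ = trace/N = 46/83 = 0.5542
Expected agreement pₑ = Σ (rowᵢ·colᵢ)/N² = (21·32 + 62·51)/83² = 0.5565
κ = (pₒ − pₑ)/(1 − pₑ) = (0.5542 − 0.5565)/(1 − 0.5565) = -0.005

-0.005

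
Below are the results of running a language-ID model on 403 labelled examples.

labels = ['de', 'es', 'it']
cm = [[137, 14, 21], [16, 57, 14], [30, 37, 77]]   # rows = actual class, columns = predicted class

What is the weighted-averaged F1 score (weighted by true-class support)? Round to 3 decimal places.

0.671

Per-class F1 score (2·TP/(2·TP+FP+FN)):
  de: TP=137, FP=16+30=46, FN=14+21=35 → 274/355 = 0.7718
  es: TP=57, FP=14+37=51, FN=16+14=30 → 114/195 = 0.5846
  it: TP=77, FP=21+14=35, FN=30+37=67 → 154/256 = 0.6016
Weighted-F1 score = Σ (supportᵢ/N)·F1 scoreᵢ with N=403: (172/403)·0.7718 + (87/403)·0.5846 + (144/403)·0.6016 = 0.671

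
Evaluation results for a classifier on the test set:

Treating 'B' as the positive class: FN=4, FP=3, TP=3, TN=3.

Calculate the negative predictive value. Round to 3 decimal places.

NPV = TN/(TN+FN) = 3/(3+4) = 0.429

0.429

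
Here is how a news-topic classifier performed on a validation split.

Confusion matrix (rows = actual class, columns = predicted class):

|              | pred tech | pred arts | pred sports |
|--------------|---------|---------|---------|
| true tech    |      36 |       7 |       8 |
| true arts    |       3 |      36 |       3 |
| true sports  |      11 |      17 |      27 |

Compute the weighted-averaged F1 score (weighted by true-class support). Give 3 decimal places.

0.662

Per-class F1 score (2·TP/(2·TP+FP+FN)):
  tech: TP=36, FP=3+11=14, FN=7+8=15 → 72/101 = 0.7129
  arts: TP=36, FP=7+17=24, FN=3+3=6 → 72/102 = 0.7059
  sports: TP=27, FP=8+3=11, FN=11+17=28 → 54/93 = 0.5806
Weighted-F1 score = Σ (supportᵢ/N)·F1 scoreᵢ with N=148: (51/148)·0.7129 + (42/148)·0.7059 + (55/148)·0.5806 = 0.662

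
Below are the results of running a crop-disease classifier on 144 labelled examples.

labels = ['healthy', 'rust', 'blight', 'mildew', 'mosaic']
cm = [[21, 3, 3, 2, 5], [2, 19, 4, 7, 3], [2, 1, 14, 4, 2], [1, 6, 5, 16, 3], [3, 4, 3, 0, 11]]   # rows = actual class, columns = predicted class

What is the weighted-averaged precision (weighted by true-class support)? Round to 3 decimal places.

0.574

Per-class precision (TP/(TP+FP)):
  healthy: TP=21, FP=2+2+1+3=8 → 21/29 = 0.7241
  rust: TP=19, FP=3+1+6+4=14 → 19/33 = 0.5758
  blight: TP=14, FP=3+4+5+3=15 → 14/29 = 0.4828
  mildew: TP=16, FP=2+7+4+0=13 → 16/29 = 0.5517
  mosaic: TP=11, FP=5+3+2+3=13 → 11/24 = 0.4583
Weighted-precision = Σ (supportᵢ/N)·precisionᵢ with N=144: (34/144)·0.7241 + (35/144)·0.5758 + (23/144)·0.4828 + (31/144)·0.5517 + (21/144)·0.4583 = 0.574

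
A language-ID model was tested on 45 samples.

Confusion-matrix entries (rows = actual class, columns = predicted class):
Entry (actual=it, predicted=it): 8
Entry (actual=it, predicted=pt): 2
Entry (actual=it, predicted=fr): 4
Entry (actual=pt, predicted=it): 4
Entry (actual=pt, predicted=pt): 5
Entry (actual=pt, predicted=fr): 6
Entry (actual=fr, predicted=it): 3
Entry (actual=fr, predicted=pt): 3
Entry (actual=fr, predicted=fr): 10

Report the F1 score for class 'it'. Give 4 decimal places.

0.5517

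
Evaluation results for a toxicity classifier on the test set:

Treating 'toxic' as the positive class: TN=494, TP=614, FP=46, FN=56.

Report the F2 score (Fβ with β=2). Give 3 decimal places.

Fβ = (1+β²)·TP / ((1+β²)·TP + β²·FN + FP), with β²=4
= 5·614 / (5·614 + 4·56 + 46) = 0.919

0.919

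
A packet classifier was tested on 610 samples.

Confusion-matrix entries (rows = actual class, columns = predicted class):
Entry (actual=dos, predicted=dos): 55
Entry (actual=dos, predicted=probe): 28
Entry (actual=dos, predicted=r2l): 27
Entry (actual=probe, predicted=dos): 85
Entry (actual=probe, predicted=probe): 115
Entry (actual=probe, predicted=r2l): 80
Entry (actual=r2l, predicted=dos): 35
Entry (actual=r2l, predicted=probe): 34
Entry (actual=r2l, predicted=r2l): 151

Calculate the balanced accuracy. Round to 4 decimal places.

Balanced accuracy = mean of per-class recall.
  dos: recall = 55/110 = 0.50000
  probe: recall = 115/280 = 0.41071
  r2l: recall = 151/220 = 0.68636
Mean = (0.50000 + 0.41071 + 0.68636) / 3 = 0.5324

0.5324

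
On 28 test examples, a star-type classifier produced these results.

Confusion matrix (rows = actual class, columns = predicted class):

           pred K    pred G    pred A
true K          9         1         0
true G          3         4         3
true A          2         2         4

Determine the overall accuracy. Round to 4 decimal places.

Accuracy = trace / total = (9+4+4=17) / 28 = 17/28 = 0.6071

0.6071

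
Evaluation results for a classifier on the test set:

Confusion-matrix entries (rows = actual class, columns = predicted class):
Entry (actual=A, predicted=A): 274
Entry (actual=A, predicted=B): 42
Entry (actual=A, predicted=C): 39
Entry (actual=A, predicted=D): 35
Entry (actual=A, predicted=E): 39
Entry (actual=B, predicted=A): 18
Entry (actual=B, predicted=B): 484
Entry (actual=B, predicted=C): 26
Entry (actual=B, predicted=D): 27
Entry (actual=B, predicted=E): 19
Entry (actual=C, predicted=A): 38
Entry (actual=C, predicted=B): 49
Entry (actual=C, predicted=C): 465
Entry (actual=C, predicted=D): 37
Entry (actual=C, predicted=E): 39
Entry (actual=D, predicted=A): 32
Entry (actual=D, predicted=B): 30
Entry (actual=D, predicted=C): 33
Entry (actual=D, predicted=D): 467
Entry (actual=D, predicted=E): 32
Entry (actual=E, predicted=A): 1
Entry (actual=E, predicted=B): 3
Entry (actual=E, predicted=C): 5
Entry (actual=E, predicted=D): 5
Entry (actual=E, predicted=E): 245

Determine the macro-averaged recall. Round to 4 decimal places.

0.7909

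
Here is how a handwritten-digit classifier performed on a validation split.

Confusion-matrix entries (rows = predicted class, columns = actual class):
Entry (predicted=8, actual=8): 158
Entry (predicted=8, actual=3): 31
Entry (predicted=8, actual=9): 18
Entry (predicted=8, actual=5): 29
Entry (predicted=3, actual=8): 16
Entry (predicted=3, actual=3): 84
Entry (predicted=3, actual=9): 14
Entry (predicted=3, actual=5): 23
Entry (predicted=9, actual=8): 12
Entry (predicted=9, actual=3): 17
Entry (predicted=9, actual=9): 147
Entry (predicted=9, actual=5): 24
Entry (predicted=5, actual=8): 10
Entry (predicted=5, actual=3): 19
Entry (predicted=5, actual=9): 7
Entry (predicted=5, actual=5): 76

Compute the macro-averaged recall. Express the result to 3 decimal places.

0.663

Per-class recall (TP/(TP+FN)):
  8: TP=158, FN=16+12+10=38 → 158/196 = 0.8061
  3: TP=84, FN=31+17+19=67 → 84/151 = 0.5563
  9: TP=147, FN=18+14+7=39 → 147/186 = 0.7903
  5: TP=76, FN=29+23+24=76 → 76/152 = 0.5000
Macro-recall = mean = (0.8061 + 0.5563 + 0.7903 + 0.5000) / 4 = 0.663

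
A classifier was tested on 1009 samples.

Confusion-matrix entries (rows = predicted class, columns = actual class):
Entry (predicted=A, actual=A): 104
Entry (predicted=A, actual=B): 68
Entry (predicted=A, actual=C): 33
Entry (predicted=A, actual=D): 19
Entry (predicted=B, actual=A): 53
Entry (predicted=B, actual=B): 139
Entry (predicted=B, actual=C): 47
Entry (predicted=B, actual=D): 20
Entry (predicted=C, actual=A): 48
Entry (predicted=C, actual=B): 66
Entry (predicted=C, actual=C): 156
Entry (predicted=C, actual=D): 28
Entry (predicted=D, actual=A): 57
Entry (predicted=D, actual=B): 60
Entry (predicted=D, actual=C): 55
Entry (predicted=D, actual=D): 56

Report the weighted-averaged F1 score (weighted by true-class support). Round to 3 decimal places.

0.458

Per-class F1 score (2·TP/(2·TP+FP+FN)):
  A: TP=104, FP=68+33+19=120, FN=53+48+57=158 → 208/486 = 0.4280
  B: TP=139, FP=53+47+20=120, FN=68+66+60=194 → 278/592 = 0.4696
  C: TP=156, FP=48+66+28=142, FN=33+47+55=135 → 312/589 = 0.5297
  D: TP=56, FP=57+60+55=172, FN=19+20+28=67 → 112/351 = 0.3191
Weighted-F1 score = Σ (supportᵢ/N)·F1 scoreᵢ with N=1009: (262/1009)·0.4280 + (333/1009)·0.4696 + (291/1009)·0.5297 + (123/1009)·0.3191 = 0.458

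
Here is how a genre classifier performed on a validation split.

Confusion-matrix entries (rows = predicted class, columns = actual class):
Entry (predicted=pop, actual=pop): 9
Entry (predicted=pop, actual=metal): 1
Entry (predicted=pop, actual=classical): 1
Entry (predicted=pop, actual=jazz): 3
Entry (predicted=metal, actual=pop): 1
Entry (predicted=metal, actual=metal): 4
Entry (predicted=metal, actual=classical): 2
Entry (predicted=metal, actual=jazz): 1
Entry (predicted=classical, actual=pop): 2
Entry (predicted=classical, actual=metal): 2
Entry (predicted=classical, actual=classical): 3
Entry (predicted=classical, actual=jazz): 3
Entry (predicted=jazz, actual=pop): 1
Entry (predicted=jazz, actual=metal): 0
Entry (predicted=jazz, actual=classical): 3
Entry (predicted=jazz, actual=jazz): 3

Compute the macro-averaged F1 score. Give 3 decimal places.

Per-class F1 score (2·TP/(2·TP+FP+FN)):
  pop: TP=9, FP=1+1+3=5, FN=1+2+1=4 → 18/27 = 0.6667
  metal: TP=4, FP=1+2+1=4, FN=1+2+0=3 → 8/15 = 0.5333
  classical: TP=3, FP=2+2+3=7, FN=1+2+3=6 → 6/19 = 0.3158
  jazz: TP=3, FP=1+0+3=4, FN=3+1+3=7 → 6/17 = 0.3529
Macro-F1 score = mean = (0.6667 + 0.5333 + 0.3158 + 0.3529) / 4 = 0.467

0.467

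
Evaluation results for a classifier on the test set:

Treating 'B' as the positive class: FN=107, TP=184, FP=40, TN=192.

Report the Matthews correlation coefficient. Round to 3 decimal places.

0.462

MCC = (TP·TN − FP·FN) / √((TP+FP)(TP+FN)(TN+FP)(TN+FN))
Numerator = 184·192 − 40·107 = 31048
Denominator = √(224·291·232·299) = √4521683712 = 67243.4659
MCC = 31048 / 67243.4659 = 0.462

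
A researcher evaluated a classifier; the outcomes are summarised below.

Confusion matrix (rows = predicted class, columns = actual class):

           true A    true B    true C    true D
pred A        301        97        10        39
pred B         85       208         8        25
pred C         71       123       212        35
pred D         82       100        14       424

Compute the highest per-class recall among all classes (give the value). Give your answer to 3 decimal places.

Per-class recall (TP/(TP+FN)):
  A: TP=301, FN=85+71+82=238 → 301/539 = 0.5584
  B: TP=208, FN=97+123+100=320 → 208/528 = 0.3939
  C: TP=212, FN=10+8+14=32 → 212/244 = 0.8689
  D: TP=424, FN=39+25+35=99 → 424/523 = 0.8107
Highest is class 'C' with recall = 0.869.

0.869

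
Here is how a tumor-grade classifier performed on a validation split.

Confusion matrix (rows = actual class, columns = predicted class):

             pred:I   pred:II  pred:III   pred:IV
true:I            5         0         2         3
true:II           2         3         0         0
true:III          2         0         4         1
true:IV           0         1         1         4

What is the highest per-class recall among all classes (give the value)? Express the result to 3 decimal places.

0.667

Per-class recall (TP/(TP+FN)):
  I: TP=5, FN=0+2+3=5 → 5/10 = 0.5000
  II: TP=3, FN=2+0+0=2 → 3/5 = 0.6000
  III: TP=4, FN=2+0+1=3 → 4/7 = 0.5714
  IV: TP=4, FN=0+1+1=2 → 4/6 = 0.6667
Highest is class 'IV' with recall = 0.667.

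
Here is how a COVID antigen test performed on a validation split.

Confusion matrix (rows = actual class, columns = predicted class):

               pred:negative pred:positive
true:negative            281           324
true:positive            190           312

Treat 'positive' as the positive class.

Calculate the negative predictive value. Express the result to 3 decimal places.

NPV = TN/(TN+FN) = 281/(281+190) = 0.597

0.597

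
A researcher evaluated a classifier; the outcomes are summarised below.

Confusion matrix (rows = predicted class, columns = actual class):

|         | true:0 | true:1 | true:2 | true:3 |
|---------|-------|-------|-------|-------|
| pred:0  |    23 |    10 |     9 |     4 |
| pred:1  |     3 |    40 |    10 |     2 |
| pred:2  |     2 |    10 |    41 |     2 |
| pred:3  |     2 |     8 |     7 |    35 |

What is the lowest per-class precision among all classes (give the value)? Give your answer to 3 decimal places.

0.500

Per-class precision (TP/(TP+FP)):
  0: TP=23, FP=10+9+4=23 → 23/46 = 0.5000
  1: TP=40, FP=3+10+2=15 → 40/55 = 0.7273
  2: TP=41, FP=2+10+2=14 → 41/55 = 0.7455
  3: TP=35, FP=2+8+7=17 → 35/52 = 0.6731
Lowest is class '0' with precision = 0.500.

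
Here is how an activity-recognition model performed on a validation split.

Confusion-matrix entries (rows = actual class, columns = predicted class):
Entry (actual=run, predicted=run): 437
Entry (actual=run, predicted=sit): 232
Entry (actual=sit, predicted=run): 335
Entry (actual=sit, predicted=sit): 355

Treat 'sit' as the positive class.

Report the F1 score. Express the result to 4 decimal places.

Precision = TP/(TP+FP) = 355/587 = 0.6048
Recall = TP/(TP+FN) = 355/690 = 0.5145
F1 = 2·TP/(2·TP+FP+FN) = 710/1277 = 0.5560

0.5560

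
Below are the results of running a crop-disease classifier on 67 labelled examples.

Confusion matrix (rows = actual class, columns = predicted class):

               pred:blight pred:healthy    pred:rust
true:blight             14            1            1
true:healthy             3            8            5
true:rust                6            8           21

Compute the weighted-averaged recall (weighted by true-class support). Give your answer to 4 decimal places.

0.6418

Per-class recall (TP/(TP+FN)):
  blight: TP=14, FN=1+1=2 → 14/16 = 0.87500
  healthy: TP=8, FN=3+5=8 → 8/16 = 0.50000
  rust: TP=21, FN=6+8=14 → 21/35 = 0.60000
Weighted-recall = Σ (supportᵢ/N)·recallᵢ with N=67: (16/67)·0.87500 + (16/67)·0.50000 + (35/67)·0.60000 = 0.6418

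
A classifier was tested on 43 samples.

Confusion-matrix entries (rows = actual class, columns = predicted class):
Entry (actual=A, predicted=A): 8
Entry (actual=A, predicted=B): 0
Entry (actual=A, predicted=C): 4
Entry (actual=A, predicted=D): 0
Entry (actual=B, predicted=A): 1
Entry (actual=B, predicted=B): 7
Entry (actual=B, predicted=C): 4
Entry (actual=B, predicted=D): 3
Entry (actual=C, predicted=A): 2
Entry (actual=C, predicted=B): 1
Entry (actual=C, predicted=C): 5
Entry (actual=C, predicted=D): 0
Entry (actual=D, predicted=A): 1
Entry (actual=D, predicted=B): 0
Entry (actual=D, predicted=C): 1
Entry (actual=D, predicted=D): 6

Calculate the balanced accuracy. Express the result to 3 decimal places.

0.627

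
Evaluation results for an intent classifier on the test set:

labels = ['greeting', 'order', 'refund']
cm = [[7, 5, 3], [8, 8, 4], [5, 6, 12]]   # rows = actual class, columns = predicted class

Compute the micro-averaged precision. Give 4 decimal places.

0.4655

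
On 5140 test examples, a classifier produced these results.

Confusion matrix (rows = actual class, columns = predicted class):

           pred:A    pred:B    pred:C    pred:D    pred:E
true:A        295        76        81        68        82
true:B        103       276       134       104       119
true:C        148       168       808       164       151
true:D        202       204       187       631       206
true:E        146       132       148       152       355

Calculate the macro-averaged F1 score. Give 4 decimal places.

Per-class F1 score (2·TP/(2·TP+FP+FN)):
  A: TP=295, FP=103+148+202+146=599, FN=76+81+68+82=307 → 590/1496 = 0.39439
  B: TP=276, FP=76+168+204+132=580, FN=103+134+104+119=460 → 552/1592 = 0.34673
  C: TP=808, FP=81+134+187+148=550, FN=148+168+164+151=631 → 1616/2797 = 0.57776
  D: TP=631, FP=68+104+164+152=488, FN=202+204+187+206=799 → 1262/2549 = 0.49510
  E: TP=355, FP=82+119+151+206=558, FN=146+132+148+152=578 → 710/1846 = 0.38462
Macro-F1 score = mean = (0.39439 + 0.34673 + 0.57776 + 0.49510 + 0.38462) / 5 = 0.4397

0.4397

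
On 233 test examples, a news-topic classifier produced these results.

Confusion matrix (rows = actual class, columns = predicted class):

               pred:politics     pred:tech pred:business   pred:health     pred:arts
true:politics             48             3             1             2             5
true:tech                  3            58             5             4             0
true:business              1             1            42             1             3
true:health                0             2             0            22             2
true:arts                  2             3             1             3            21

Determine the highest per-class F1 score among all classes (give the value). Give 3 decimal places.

0.866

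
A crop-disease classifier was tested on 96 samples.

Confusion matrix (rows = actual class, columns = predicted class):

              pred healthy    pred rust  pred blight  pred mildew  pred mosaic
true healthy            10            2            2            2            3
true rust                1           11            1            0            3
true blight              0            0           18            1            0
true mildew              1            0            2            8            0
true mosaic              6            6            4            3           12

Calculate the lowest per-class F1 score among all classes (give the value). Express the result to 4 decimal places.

0.4898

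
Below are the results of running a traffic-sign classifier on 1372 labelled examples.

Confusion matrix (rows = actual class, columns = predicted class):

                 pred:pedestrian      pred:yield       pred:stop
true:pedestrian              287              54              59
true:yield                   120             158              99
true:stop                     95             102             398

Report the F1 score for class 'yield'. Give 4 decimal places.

0.4573

One-vs-rest for 'yield': TP = diagonal; FP = other classes predicted 'yield'; FN = 'yield' predicted as other.
F1 score = 2·TP/(2·TP+FP+FN).
yield: TP=158, FP=54+102=156, FN=120+99=219 → 316/691 = 0.45731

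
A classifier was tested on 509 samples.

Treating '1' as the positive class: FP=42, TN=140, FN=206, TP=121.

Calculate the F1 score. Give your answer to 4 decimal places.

Precision = TP/(TP+FP) = 121/163 = 0.7423
Recall = TP/(TP+FN) = 121/327 = 0.3700
F1 = 2·TP/(2·TP+FP+FN) = 242/490 = 0.4939

0.4939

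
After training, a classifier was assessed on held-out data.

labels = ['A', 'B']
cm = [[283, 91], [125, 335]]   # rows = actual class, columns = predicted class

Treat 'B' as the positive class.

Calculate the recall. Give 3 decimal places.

0.728

Recall = TP/(TP+FN) = 335/(335+125) = 335/460 = 0.728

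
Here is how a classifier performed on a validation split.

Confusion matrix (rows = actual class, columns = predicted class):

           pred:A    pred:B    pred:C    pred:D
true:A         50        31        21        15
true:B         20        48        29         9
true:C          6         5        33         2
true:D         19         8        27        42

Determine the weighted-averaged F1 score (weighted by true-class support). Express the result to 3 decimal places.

Per-class F1 score (2·TP/(2·TP+FP+FN)):
  A: TP=50, FP=20+6+19=45, FN=31+21+15=67 → 100/212 = 0.4717
  B: TP=48, FP=31+5+8=44, FN=20+29+9=58 → 96/198 = 0.4848
  C: TP=33, FP=21+29+27=77, FN=6+5+2=13 → 66/156 = 0.4231
  D: TP=42, FP=15+9+2=26, FN=19+8+27=54 → 84/164 = 0.5122
Weighted-F1 score = Σ (supportᵢ/N)·F1 scoreᵢ with N=365: (117/365)·0.4717 + (106/365)·0.4848 + (46/365)·0.4231 + (96/365)·0.5122 = 0.480

0.480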